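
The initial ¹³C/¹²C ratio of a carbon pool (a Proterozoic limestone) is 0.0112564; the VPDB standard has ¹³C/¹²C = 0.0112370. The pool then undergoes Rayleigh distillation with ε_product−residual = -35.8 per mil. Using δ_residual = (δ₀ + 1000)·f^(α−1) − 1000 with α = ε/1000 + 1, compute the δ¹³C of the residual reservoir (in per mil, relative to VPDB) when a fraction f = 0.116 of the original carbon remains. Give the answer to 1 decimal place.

δ₀ = (0.0112564/0.0112370 − 1)×1000 = (1.001726 − 1)×1000 = 1.726 per mil
α − 1 = ε/1000 = -0.0358
f^(α−1) = 0.116^(-0.0358) = 1.080171
δ_res = (1.726 + 1000) × 1.080171 − 1000 = 1082.036 − 1000 = 82.04 per mil

82.0 per mil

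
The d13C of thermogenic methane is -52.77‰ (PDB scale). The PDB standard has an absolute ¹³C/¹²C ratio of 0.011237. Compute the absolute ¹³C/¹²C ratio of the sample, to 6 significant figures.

0.0106440

R_sample = R_standard × (d13C/1000 + 1)
R_sample = 0.011237 × (-52.77/1000 + 1) = 0.011237 × 0.947230
R_sample = 0.0106440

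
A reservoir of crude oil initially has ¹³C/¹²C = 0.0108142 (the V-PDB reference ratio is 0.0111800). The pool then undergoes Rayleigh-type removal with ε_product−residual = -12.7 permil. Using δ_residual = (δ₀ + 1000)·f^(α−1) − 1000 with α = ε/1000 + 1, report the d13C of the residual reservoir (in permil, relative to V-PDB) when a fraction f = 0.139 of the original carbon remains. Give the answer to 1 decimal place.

-8.2 permil

δ₀ = (0.0108142/0.0111800 − 1)×1000 = (0.967281 − 1)×1000 = -32.719 permil
α − 1 = ε/1000 = -0.0127
f^(α−1) = 0.139^(-0.0127) = 1.025377
δ_res = (-32.719 + 1000) × 1.025377 − 1000 = 991.828 − 1000 = -8.17 permil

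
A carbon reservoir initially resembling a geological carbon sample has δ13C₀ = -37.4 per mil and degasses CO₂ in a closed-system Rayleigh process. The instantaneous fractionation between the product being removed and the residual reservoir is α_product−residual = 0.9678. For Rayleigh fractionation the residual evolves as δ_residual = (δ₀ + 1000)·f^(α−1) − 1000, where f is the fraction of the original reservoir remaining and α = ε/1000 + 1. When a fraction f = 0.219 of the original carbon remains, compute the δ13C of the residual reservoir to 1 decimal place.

Rayleigh residual: δ_res = (δ₀ + 1000)·f^(α−1) − 1000
α − 1 = -0.03220
f^(α−1) = 0.219^(-0.03220) = 1.050117
δ_res = (-37.4 + 1000) × 1.050117 − 1000 = 1010.843 − 1000 = 10.84 per mil

10.8 per mil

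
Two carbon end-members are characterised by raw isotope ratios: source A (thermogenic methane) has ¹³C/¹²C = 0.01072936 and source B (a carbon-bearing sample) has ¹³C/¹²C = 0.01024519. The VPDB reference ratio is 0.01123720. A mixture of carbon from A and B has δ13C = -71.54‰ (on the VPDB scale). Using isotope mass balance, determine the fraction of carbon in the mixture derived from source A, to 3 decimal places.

δ_A = (0.01072936/0.01123720 − 1)×1000 = (0.954807 − 1)×1000 = -45.193‰
δ_B = (0.01024519/0.01123720 − 1)×1000 = (0.911721 − 1)×1000 = -88.279‰
f_A = (δ_mix − δ_B)/(δ_A − δ_B) = (-71.54 − (-88.279))/(-45.193 − (-88.279))
f_A = 16.739 / 43.086 = 0.3885

0.389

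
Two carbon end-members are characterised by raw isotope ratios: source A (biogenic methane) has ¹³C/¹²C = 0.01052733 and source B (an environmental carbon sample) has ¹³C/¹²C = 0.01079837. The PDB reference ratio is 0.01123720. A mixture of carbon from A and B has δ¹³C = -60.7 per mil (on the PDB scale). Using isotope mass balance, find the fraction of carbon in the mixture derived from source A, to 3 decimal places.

0.898

δ_A = (0.01052733/0.01123720 − 1)×1000 = (0.936829 − 1)×1000 = -63.171 per mil
δ_B = (0.01079837/0.01123720 − 1)×1000 = (0.960948 − 1)×1000 = -39.052 per mil
f_A = (δ_mix − δ_B)/(δ_A − δ_B) = (-60.7 − (-39.052))/(-63.171 − (-39.052))
f_A = -21.648 / -24.120 = 0.8975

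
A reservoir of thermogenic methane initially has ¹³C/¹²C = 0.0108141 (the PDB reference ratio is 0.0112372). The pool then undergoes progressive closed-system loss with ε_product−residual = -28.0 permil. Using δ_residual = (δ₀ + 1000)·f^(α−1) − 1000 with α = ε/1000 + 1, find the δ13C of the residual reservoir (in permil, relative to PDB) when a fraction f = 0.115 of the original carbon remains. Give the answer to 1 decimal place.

22.4 permil

δ₀ = (0.0108141/0.0112372 − 1)×1000 = (0.962348 − 1)×1000 = -37.652 permil
α − 1 = ε/1000 = -0.0280
f^(α−1) = 0.115^(-0.0280) = 1.062430
δ_res = (-37.652 + 1000) × 1.062430 − 1000 = 1022.428 − 1000 = 22.43 permil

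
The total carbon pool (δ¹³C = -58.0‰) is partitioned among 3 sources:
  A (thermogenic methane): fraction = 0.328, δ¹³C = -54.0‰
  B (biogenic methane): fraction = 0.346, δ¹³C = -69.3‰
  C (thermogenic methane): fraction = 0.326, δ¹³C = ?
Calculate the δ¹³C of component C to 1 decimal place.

-50.0‰

Isotope mass balance: δ_bulk = Σ fᵢ·δᵢ.
-58.0 = 0.328×(-54.0) + 0.346×(-69.3) + 0.326×δ_C
0.326·δ_C = -58.0 − (-41.690) = -16.310
δ_C = -16.310 / 0.326 = -50.03‰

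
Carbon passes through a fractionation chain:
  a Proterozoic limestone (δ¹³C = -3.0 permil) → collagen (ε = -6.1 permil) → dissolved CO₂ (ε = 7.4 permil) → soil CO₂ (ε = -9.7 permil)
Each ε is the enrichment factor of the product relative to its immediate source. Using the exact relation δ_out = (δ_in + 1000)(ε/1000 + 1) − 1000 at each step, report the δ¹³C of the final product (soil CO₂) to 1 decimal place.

-11.4 permil

step 1: δ = (-3.00 + 1000)·(-6.1/1000 + 1) − 1000 = -9.08 permil
step 2: δ = (-9.08 + 1000)·(7.4/1000 + 1) − 1000 = -1.75 permil
step 3: δ = (-1.75 + 1000)·(-9.7/1000 + 1) − 1000 = -11.43 permil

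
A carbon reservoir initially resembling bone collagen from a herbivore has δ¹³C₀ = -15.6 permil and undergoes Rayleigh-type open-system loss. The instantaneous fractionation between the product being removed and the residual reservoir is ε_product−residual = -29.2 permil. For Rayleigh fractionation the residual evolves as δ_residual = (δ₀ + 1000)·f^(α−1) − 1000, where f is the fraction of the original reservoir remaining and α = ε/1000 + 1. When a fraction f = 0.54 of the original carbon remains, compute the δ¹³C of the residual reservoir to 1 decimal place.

2.3 permil

Rayleigh residual: δ_res = (δ₀ + 1000)·f^(α−1) − 1000
α = ε/1000 + 1 = 0.97080, so α − 1 = -0.02920
f^(α−1) = 0.54^(-0.02920) = 1.018155
δ_res = (-15.6 + 1000) × 1.018155 − 1000 = 1002.272 − 1000 = 2.27 permil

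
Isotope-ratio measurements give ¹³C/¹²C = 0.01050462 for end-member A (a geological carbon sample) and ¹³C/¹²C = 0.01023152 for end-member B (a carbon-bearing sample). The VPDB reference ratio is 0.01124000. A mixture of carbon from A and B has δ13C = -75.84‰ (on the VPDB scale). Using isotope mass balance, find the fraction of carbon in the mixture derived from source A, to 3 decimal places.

δ_A = (0.01050462/0.01124000 − 1)×1000 = (0.934575 − 1)×1000 = -65.425‰
δ_B = (0.01023152/0.01124000 − 1)×1000 = (0.910278 − 1)×1000 = -89.722‰
f_A = (δ_mix − δ_B)/(δ_A − δ_B) = (-75.84 − (-89.722))/(-65.425 − (-89.722))
f_A = 13.882 / 24.297 = 0.5714

0.571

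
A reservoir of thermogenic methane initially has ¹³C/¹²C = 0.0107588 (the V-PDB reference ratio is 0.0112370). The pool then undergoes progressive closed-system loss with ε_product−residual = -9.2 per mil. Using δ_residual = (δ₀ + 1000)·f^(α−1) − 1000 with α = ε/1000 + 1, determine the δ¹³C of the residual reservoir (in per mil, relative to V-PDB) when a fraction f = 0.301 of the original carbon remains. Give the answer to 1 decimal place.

-31.9 per mil

δ₀ = (0.0107588/0.0112370 − 1)×1000 = (0.957444 − 1)×1000 = -42.556 per mil
α − 1 = ε/1000 = -0.0092
f^(α−1) = 0.301^(-0.0092) = 1.011107
δ_res = (-42.556 + 1000) × 1.011107 − 1000 = 968.079 − 1000 = -31.92 per mil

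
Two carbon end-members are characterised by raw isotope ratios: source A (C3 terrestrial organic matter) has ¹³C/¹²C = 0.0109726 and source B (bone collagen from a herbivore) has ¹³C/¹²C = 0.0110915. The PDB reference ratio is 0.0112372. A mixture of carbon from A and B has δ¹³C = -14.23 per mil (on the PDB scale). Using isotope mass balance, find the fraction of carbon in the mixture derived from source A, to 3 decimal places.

0.119

δ_A = (0.0109726/0.0112372 − 1)×1000 = (0.976453 − 1)×1000 = -23.547 per mil
δ_B = (0.0110915/0.0112372 − 1)×1000 = (0.987034 − 1)×1000 = -12.966 per mil
f_A = (δ_mix − δ_B)/(δ_A − δ_B) = (-14.23 − (-12.966))/(-23.547 − (-12.966))
f_A = -1.264 / -10.581 = 0.1195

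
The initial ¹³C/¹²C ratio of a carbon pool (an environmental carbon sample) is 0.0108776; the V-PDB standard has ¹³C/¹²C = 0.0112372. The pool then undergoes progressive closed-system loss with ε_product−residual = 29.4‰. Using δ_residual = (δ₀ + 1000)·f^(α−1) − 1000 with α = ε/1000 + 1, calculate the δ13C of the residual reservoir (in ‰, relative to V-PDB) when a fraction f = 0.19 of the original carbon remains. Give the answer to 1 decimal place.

δ₀ = (0.0108776/0.0112372 − 1)×1000 = (0.967999 − 1)×1000 = -32.001‰
α − 1 = ε/1000 = 0.0294
f^(α−1) = 0.19^(0.0294) = 0.952347
δ_res = (-32.001 + 1000) × 0.952347 − 1000 = 921.871 − 1000 = -78.13‰

-78.1‰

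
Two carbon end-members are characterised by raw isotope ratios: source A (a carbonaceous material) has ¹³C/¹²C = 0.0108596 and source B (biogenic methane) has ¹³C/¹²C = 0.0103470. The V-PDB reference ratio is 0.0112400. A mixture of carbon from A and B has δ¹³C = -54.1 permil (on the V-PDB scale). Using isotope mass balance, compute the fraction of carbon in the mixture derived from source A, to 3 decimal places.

δ_A = (0.0108596/0.0112400 − 1)×1000 = (0.966157 − 1)×1000 = -33.843 permil
δ_B = (0.0103470/0.0112400 − 1)×1000 = (0.920552 − 1)×1000 = -79.448 permil
f_A = (δ_mix − δ_B)/(δ_A − δ_B) = (-54.1 − (-79.448))/(-33.843 − (-79.448))
f_A = 25.348 / 45.605 = 0.5558

0.556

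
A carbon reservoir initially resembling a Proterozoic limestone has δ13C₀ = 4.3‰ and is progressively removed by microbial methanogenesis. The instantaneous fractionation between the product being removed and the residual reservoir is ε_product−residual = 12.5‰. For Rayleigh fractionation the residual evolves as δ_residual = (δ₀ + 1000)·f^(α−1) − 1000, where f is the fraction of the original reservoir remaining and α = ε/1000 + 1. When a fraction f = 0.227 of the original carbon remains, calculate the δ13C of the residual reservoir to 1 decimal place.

-14.1‰

Rayleigh residual: δ_res = (δ₀ + 1000)·f^(α−1) − 1000
α = ε/1000 + 1 = 1.01250, so α − 1 = 0.01250
f^(α−1) = 0.227^(0.01250) = 0.981636
δ_res = (4.3 + 1000) × 0.981636 − 1000 = 985.857 − 1000 = -14.14‰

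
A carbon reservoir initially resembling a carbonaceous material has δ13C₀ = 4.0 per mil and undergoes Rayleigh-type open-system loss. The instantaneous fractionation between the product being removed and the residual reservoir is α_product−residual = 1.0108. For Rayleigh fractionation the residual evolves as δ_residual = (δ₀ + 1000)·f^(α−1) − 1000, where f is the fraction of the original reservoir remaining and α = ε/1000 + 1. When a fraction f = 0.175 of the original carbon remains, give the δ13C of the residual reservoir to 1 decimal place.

-14.7 per mil

Rayleigh residual: δ_res = (δ₀ + 1000)·f^(α−1) − 1000
α − 1 = 0.01080
f^(α−1) = 0.175^(0.01080) = 0.981352
δ_res = (4.0 + 1000) × 0.981352 − 1000 = 985.277 − 1000 = -14.72 per mil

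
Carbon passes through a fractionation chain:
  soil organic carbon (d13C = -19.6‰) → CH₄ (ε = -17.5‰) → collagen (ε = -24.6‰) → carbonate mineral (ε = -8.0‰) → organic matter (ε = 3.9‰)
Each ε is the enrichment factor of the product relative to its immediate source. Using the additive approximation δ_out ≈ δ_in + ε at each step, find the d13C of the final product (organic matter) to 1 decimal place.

step 1: δ ≈ -19.6 + (-17.5) = -37.1‰
step 2: δ ≈ -37.1 + (-24.6) = -61.7‰
step 3: δ ≈ -61.7 + (-8.0) = -69.7‰
step 4: δ ≈ -69.7 + (3.9) = -65.8‰

-65.8‰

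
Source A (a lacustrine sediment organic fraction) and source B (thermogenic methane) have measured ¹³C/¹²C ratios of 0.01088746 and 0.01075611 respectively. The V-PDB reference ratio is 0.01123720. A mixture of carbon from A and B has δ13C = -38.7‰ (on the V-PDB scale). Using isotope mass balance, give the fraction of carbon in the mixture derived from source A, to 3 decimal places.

δ_A = (0.01088746/0.01123720 − 1)×1000 = (0.968877 − 1)×1000 = -31.123‰
δ_B = (0.01075611/0.01123720 − 1)×1000 = (0.957188 − 1)×1000 = -42.812‰
f_A = (δ_mix − δ_B)/(δ_A − δ_B) = (-38.7 − (-42.812))/(-31.123 − (-42.812))
f_A = 4.112 / 11.689 = 0.3518

0.352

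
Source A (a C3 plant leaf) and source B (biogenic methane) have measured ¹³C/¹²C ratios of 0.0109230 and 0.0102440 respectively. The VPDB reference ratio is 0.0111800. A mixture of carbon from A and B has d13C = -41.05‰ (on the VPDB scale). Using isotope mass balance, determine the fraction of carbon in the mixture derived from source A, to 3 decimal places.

0.703

δ_A = (0.0109230/0.0111800 − 1)×1000 = (0.977013 − 1)×1000 = -22.987‰
δ_B = (0.0102440/0.0111800 − 1)×1000 = (0.916279 − 1)×1000 = -83.721‰
f_A = (δ_mix − δ_B)/(δ_A − δ_B) = (-41.05 − (-83.721))/(-22.987 − (-83.721))
f_A = 42.671 / 60.733 = 0.7026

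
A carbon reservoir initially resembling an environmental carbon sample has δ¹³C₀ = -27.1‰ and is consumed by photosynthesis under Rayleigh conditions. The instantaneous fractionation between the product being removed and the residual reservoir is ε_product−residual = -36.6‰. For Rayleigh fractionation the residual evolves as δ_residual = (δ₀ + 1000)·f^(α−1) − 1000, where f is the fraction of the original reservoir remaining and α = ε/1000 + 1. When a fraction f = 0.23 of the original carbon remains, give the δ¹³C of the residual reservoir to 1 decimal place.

26.7‰

Rayleigh residual: δ_res = (δ₀ + 1000)·f^(α−1) − 1000
α = ε/1000 + 1 = 0.96340, so α − 1 = -0.03660
f^(α−1) = 0.23^(-0.03660) = 1.055263
δ_res = (-27.1 + 1000) × 1.055263 − 1000 = 1026.665 − 1000 = 26.67‰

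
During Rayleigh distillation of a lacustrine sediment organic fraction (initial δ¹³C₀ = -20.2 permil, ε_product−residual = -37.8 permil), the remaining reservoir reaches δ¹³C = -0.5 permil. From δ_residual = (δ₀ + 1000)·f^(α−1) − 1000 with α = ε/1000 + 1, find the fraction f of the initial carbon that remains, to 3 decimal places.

α − 1 = ε/1000 = -0.0378
(δ_res + 1000)/(δ₀ + 1000) = (-0.5 + 1000)/(-20.2 + 1000) = 999.5/979.8 = 1.020106
f = 1.020106^(1/-0.0378) = exp(ln(1.020106)/-0.0378) = exp(0.01991/-0.0378)
f = exp(-0.5266) = 0.5906

0.591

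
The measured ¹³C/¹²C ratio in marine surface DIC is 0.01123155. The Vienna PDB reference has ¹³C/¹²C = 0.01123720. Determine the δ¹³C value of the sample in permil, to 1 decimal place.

-0.5 permil

δ¹³C = (R_sample / R_standard − 1) × 1000
R_sample / R_standard = 0.01123155 / 0.01123720 = 0.999497
δ¹³C = (0.999497 − 1) × 1000 = -0.50 permil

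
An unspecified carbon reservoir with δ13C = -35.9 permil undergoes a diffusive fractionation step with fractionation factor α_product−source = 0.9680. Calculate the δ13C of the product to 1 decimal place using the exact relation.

δ_product = (δ_source + 1000)·α − 1000
δ_product = (-35.9 + 1000) × 0.9680 − 1000
δ_product = 933.249 − 1000 = -66.75 permil

-66.8 permil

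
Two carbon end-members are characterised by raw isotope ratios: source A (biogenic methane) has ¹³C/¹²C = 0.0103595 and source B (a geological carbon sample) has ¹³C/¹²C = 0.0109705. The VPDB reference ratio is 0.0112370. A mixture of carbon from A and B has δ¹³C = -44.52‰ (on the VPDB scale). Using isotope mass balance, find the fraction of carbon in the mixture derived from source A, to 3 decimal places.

δ_A = (0.0103595/0.0112370 − 1)×1000 = (0.921910 − 1)×1000 = -78.090‰
δ_B = (0.0109705/0.0112370 − 1)×1000 = (0.976284 − 1)×1000 = -23.716‰
f_A = (δ_mix − δ_B)/(δ_A − δ_B) = (-44.52 − (-23.716))/(-78.090 − (-23.716))
f_A = -20.804 / -54.374 = 0.3826

0.383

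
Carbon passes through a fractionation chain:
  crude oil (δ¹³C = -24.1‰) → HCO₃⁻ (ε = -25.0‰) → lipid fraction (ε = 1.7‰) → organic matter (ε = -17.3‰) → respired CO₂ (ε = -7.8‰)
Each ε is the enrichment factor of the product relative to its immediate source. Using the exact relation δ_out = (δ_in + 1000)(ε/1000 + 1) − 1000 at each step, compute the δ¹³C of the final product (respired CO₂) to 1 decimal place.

step 1: δ = (-24.10 + 1000)·(-25.0/1000 + 1) − 1000 = -48.50‰
step 2: δ = (-48.50 + 1000)·(1.7/1000 + 1) − 1000 = -46.88‰
step 3: δ = (-46.88 + 1000)·(-17.3/1000 + 1) − 1000 = -63.37‰
step 4: δ = (-63.37 + 1000)·(-7.8/1000 + 1) − 1000 = -70.67‰

-70.7‰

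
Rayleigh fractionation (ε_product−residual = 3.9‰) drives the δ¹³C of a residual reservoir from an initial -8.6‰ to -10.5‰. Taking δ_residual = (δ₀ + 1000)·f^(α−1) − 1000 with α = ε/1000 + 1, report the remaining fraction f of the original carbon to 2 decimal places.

0.61

α − 1 = ε/1000 = 0.0039
(δ_res + 1000)/(δ₀ + 1000) = (-10.5 + 1000)/(-8.6 + 1000) = 989.5/991.4 = 0.998084
f = 0.998084^(1/0.0039) = exp(ln(0.998084)/0.0039) = exp(-0.00192/0.0039)
f = exp(-0.4919) = 0.6115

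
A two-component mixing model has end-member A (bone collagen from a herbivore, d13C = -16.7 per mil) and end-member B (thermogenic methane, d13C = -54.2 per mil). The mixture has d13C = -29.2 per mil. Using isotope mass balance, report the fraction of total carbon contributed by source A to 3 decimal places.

δ_mix = f_A·δ_A + (1 − f_A)·δ_B  ⇒  f_A = (δ_mix − δ_B)/(δ_A − δ_B)
f_A = (-29.2 − (-54.2)) / (-16.7 − (-54.2))
f_A = 25.0 / 37.5 = 0.6667

0.667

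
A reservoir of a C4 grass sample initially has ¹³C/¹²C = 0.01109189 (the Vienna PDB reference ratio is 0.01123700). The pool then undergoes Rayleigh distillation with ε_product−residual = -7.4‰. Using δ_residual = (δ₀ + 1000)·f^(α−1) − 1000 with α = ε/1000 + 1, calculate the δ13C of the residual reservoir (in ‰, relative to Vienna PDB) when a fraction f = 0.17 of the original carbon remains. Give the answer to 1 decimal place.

0.1‰

δ₀ = (0.01109189/0.01123700 − 1)×1000 = (0.987086 − 1)×1000 = -12.914‰
α − 1 = ε/1000 = -0.0074
f^(α−1) = 0.17^(-0.0074) = 1.013199
δ_res = (-12.914 + 1000) × 1.013199 − 1000 = 1000.115 − 1000 = 0.11‰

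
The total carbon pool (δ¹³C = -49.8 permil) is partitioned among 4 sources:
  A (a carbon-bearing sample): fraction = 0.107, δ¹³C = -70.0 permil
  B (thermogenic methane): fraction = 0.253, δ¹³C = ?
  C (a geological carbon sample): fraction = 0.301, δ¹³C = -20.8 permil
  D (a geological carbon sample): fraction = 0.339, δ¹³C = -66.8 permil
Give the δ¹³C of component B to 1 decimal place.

Isotope mass balance: δ_bulk = Σ fᵢ·δᵢ.
-49.8 = 0.107×(-70.0) + 0.253×δ_B + 0.301×(-20.8) + 0.339×(-66.8)
0.253·δ_B = -49.8 − (-36.396) = -13.404
δ_B = -13.404 / 0.253 = -52.98 permil

-53.0 permil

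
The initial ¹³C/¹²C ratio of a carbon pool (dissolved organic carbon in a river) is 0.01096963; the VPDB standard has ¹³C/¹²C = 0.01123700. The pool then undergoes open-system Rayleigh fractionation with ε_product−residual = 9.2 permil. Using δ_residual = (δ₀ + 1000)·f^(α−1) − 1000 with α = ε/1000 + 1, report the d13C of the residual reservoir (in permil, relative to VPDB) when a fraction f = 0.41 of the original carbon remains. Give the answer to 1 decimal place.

-31.8 permil

δ₀ = (0.01096963/0.01123700 − 1)×1000 = (0.976206 − 1)×1000 = -23.794 permil
α − 1 = ε/1000 = 0.0092
f^(α−1) = 0.41^(0.0092) = 0.991831
δ_res = (-23.794 + 1000) × 0.991831 − 1000 = 968.232 − 1000 = -31.77 permil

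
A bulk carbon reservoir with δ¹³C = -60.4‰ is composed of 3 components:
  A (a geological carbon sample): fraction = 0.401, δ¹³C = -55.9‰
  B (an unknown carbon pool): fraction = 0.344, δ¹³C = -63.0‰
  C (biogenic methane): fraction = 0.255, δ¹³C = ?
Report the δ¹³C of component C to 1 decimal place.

Isotope mass balance: δ_bulk = Σ fᵢ·δᵢ.
-60.4 = 0.401×(-55.9) + 0.344×(-63.0) + 0.255×δ_C
0.255·δ_C = -60.4 − (-44.088) = -16.312
δ_C = -16.312 / 0.255 = -63.97‰

-64.0‰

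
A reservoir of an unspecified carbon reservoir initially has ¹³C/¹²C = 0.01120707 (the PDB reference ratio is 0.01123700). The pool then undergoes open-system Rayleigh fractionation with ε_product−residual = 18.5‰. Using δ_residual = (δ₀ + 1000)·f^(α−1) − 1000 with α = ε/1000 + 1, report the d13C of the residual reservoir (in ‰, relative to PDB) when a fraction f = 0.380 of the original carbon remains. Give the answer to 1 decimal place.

δ₀ = (0.01120707/0.01123700 − 1)×1000 = (0.997336 − 1)×1000 = -2.664‰
α − 1 = ε/1000 = 0.0185
f^(α−1) = 0.380^(0.0185) = 0.982259
δ_res = (-2.664 + 1000) × 0.982259 − 1000 = 979.643 − 1000 = -20.36‰

-20.4‰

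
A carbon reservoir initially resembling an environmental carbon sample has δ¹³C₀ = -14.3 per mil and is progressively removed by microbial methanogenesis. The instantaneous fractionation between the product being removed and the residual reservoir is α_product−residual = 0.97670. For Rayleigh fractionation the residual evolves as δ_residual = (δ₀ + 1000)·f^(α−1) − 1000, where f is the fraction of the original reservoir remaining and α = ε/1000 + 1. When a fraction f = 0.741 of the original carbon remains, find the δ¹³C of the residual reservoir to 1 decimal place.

-7.4 per mil

Rayleigh residual: δ_res = (δ₀ + 1000)·f^(α−1) − 1000
α − 1 = -0.02330
f^(α−1) = 0.741^(-0.02330) = 1.007009
δ_res = (-14.3 + 1000) × 1.007009 − 1000 = 992.609 − 1000 = -7.39 per mil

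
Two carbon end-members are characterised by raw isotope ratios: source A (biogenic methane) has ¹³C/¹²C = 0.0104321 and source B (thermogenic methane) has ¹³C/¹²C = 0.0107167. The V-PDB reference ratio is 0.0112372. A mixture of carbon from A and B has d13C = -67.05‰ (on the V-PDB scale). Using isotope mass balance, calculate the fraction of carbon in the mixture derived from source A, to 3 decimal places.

δ_A = (0.0104321/0.0112372 − 1)×1000 = (0.928354 − 1)×1000 = -71.646‰
δ_B = (0.0107167/0.0112372 − 1)×1000 = (0.953681 − 1)×1000 = -46.319‰
f_A = (δ_mix − δ_B)/(δ_A − δ_B) = (-67.05 − (-46.319))/(-71.646 − (-46.319))
f_A = -20.731 / -25.327 = 0.8185

0.819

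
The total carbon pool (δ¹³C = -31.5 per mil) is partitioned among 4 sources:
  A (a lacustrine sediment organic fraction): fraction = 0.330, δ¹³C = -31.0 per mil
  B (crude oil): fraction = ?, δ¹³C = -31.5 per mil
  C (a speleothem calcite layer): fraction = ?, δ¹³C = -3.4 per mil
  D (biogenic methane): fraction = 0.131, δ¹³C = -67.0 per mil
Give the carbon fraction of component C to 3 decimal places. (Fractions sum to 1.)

Let f_C and f_B be the unknown fractions; fractions sum to 1 so f_C + f_B = 0.539.
Mass balance: Σ fᵢ·δᵢ = δ_bulk ⇒ f_C·(-3.4) + f_B·(-31.5) = -31.5 − (-19.007) = -12.493
Substitute f_B = 0.539 − f_C:
f_C·(-3.4 − -31.5) = -12.493 − 0.539×(-31.5) = 4.486
f_C = 4.486 / 28.1 = 0.1596

0.160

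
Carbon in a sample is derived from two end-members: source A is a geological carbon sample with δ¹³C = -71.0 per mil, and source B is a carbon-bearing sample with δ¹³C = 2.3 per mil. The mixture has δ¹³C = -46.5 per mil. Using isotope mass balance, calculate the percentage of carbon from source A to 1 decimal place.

δ_mix = f_A·δ_A + (1 − f_A)·δ_B  ⇒  f_A = (δ_mix − δ_B)/(δ_A − δ_B)
f_A = (-46.5 − (2.3)) / (-71.0 − (2.3))
f_A = -48.8 / -73.3 = 0.6658

66.6%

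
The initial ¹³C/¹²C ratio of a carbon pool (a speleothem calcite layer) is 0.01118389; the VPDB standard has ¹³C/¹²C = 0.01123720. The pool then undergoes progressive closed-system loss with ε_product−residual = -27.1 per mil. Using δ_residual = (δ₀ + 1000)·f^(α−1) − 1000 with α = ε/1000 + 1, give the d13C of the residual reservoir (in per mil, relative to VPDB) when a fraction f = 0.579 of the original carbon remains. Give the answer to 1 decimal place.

δ₀ = (0.01118389/0.01123720 − 1)×1000 = (0.995256 − 1)×1000 = -4.744 per mil
α − 1 = ε/1000 = -0.0271
f^(α−1) = 0.579^(-0.0271) = 1.014919
δ_res = (-4.744 + 1000) × 1.014919 − 1000 = 1010.104 − 1000 = 10.10 per mil

10.1 per mil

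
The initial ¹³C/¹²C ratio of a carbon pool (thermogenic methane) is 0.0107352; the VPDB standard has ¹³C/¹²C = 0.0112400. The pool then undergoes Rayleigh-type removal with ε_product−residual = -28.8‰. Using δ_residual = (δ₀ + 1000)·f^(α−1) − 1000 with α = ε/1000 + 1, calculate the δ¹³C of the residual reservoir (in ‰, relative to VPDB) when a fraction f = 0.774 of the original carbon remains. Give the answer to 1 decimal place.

-37.8‰

δ₀ = (0.0107352/0.0112400 − 1)×1000 = (0.955089 − 1)×1000 = -44.911‰
α − 1 = ε/1000 = -0.0288
f^(α−1) = 0.774^(-0.0288) = 1.007405
δ_res = (-44.911 + 1000) × 1.007405 − 1000 = 962.162 − 1000 = -37.84‰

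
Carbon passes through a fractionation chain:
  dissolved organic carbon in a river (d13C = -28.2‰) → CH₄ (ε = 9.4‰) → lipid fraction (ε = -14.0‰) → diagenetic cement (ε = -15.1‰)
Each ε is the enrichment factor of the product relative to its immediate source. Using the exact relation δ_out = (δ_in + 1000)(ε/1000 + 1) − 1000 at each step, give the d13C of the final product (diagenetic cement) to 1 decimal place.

-47.4‰

step 1: δ = (-28.20 + 1000)·(9.4/1000 + 1) − 1000 = -19.07‰
step 2: δ = (-19.07 + 1000)·(-14.0/1000 + 1) − 1000 = -32.80‰
step 3: δ = (-32.80 + 1000)·(-15.1/1000 + 1) − 1000 = -47.40‰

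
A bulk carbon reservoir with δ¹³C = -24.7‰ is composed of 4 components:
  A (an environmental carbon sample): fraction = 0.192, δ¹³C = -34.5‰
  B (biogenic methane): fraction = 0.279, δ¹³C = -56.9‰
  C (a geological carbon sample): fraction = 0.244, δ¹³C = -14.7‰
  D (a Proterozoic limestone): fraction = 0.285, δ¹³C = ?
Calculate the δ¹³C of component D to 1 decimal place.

4.9‰

Isotope mass balance: δ_bulk = Σ fᵢ·δᵢ.
-24.7 = 0.192×(-34.5) + 0.279×(-56.9) + 0.244×(-14.7) + 0.285×δ_D
0.285·δ_D = -24.7 − (-26.086) = 1.386
δ_D = 1.386 / 0.285 = 4.86‰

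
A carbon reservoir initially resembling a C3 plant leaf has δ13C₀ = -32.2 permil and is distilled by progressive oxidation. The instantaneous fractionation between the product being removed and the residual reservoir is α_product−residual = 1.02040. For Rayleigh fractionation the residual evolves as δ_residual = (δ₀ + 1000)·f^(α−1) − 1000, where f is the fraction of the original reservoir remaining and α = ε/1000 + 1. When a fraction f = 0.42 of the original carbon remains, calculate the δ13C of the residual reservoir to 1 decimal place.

-49.2 permil

Rayleigh residual: δ_res = (δ₀ + 1000)·f^(α−1) − 1000
α − 1 = 0.02040
f^(α−1) = 0.42^(0.02040) = 0.982459
δ_res = (-32.2 + 1000) × 0.982459 − 1000 = 950.823 − 1000 = -49.18 permil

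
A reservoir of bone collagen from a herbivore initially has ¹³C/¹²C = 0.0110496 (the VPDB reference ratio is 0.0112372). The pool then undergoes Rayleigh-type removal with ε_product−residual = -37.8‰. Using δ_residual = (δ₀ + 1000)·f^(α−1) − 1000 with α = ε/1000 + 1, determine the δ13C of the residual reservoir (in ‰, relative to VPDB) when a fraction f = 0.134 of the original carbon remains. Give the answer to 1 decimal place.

δ₀ = (0.0110496/0.0112372 − 1)×1000 = (0.983305 − 1)×1000 = -16.695‰
α − 1 = ε/1000 = -0.0378
f^(α−1) = 0.134^(-0.0378) = 1.078935
δ_res = (-16.695 + 1000) × 1.078935 − 1000 = 1060.923 − 1000 = 60.92‰

60.9‰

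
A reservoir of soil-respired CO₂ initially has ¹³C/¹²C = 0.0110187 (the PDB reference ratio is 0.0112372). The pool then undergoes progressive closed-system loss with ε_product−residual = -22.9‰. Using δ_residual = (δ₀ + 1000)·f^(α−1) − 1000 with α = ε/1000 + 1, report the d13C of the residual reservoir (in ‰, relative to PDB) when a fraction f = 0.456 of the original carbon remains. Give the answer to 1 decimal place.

-1.7‰

δ₀ = (0.0110187/0.0112372 − 1)×1000 = (0.980556 − 1)×1000 = -19.444‰
α − 1 = ε/1000 = -0.0229
f^(α−1) = 0.456^(-0.0229) = 1.018145
δ_res = (-19.444 + 1000) × 1.018145 − 1000 = 998.348 − 1000 = -1.65‰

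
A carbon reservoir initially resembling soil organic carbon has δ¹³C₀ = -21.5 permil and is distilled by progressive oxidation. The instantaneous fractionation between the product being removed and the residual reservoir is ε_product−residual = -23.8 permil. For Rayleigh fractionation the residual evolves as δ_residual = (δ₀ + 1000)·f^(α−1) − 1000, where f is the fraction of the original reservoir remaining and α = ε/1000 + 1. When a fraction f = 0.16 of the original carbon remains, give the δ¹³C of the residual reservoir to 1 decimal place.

Rayleigh residual: δ_res = (δ₀ + 1000)·f^(α−1) − 1000
α = ε/1000 + 1 = 0.97620, so α − 1 = -0.02380
f^(α−1) = 0.16^(-0.02380) = 1.044581
δ_res = (-21.5 + 1000) × 1.044581 − 1000 = 1022.122 − 1000 = 22.12 permil

22.1 permil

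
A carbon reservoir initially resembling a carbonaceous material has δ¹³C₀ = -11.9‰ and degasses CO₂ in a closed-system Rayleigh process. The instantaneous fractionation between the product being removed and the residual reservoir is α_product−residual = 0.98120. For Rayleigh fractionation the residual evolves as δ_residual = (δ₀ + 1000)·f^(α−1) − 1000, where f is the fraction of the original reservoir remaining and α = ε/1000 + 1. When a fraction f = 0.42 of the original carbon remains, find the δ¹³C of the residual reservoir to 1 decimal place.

4.3‰

Rayleigh residual: δ_res = (δ₀ + 1000)·f^(α−1) − 1000
α − 1 = -0.01880
f^(α−1) = 0.42^(-0.01880) = 1.016443
δ_res = (-11.9 + 1000) × 1.016443 − 1000 = 1004.347 − 1000 = 4.35‰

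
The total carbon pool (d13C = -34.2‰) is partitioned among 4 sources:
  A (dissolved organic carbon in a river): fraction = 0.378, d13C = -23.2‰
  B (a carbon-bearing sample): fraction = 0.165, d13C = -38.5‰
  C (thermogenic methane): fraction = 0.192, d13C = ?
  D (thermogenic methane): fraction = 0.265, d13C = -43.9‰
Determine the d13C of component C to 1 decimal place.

Isotope mass balance: δ_bulk = Σ fᵢ·δᵢ.
-34.2 = 0.378×(-23.2) + 0.165×(-38.5) + 0.192×δ_C + 0.265×(-43.9)
0.192·δ_C = -34.2 − (-26.756) = -7.444
δ_C = -7.444 / 0.192 = -38.77‰

-38.8‰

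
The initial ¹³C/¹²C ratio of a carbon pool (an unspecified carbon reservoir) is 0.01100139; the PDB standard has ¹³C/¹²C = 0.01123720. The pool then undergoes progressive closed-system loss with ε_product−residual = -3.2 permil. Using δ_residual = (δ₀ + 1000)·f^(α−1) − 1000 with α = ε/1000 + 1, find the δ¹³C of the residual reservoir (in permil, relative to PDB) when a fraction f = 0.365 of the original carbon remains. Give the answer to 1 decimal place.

δ₀ = (0.01100139/0.01123720 − 1)×1000 = (0.979015 − 1)×1000 = -20.985 permil
α − 1 = ε/1000 = -0.0032
f^(α−1) = 0.365^(-0.0032) = 1.003230
δ_res = (-20.985 + 1000) × 1.003230 − 1000 = 982.178 − 1000 = -17.82 permil

-17.8 permil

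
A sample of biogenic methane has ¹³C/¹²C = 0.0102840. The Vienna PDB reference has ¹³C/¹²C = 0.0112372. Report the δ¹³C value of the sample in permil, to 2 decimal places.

-84.83 permil

δ¹³C = (R_sample / R_standard − 1) × 1000
R_sample / R_standard = 0.0102840 / 0.0112372 = 0.915175
δ¹³C = (0.915175 − 1) × 1000 = -84.825 permil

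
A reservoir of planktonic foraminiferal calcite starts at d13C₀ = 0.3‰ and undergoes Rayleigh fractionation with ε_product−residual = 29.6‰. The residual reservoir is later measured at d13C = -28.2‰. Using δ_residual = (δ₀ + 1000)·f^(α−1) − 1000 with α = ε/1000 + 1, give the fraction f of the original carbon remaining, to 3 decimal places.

0.377

α − 1 = ε/1000 = 0.0296
(δ_res + 1000)/(δ₀ + 1000) = (-28.2 + 1000)/(0.3 + 1000) = 971.8/1000.3 = 0.971509
f = 0.971509^(1/0.0296) = exp(ln(0.971509)/0.0296) = exp(-0.02891/0.0296)
f = exp(-0.9765) = 0.3766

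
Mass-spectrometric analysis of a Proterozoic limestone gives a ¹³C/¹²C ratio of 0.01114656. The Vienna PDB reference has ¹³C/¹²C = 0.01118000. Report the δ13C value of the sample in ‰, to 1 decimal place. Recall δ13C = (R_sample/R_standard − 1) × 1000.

-3.0‰

δ13C = (R_sample / R_standard − 1) × 1000
R_sample / R_standard = 0.01114656 / 0.01118000 = 0.997009
δ13C = (0.997009 − 1) × 1000 = -2.99‰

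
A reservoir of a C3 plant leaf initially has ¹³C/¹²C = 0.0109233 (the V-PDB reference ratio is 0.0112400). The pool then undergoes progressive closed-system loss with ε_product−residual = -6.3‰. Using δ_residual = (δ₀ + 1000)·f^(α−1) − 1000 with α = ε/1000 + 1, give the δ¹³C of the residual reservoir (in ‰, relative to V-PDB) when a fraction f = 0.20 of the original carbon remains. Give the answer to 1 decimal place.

δ₀ = (0.0109233/0.0112400 − 1)×1000 = (0.971824 − 1)×1000 = -28.176‰
α − 1 = ε/1000 = -0.0063
f^(α−1) = 0.20^(-0.0063) = 1.010191
δ_res = (-28.176 + 1000) × 1.010191 − 1000 = 981.728 − 1000 = -18.27‰

-18.3‰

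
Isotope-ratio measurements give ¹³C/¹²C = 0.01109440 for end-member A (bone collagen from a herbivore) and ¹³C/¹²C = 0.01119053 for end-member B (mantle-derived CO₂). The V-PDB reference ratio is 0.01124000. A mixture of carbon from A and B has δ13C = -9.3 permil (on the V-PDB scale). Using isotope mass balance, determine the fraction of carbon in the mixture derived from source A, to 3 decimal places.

0.573

δ_A = (0.01109440/0.01124000 − 1)×1000 = (0.987046 − 1)×1000 = -12.954 permil
δ_B = (0.01119053/0.01124000 − 1)×1000 = (0.995599 − 1)×1000 = -4.401 permil
f_A = (δ_mix − δ_B)/(δ_A − δ_B) = (-9.3 − (-4.401))/(-12.954 − (-4.401))
f_A = -4.899 / -8.552 = 0.5728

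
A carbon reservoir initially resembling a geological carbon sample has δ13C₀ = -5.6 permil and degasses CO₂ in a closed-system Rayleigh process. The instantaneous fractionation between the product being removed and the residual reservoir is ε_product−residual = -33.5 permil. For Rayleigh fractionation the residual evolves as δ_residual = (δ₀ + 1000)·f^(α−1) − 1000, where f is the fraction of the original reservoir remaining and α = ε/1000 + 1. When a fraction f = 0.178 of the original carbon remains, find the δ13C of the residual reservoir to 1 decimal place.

Rayleigh residual: δ_res = (δ₀ + 1000)·f^(α−1) − 1000
α = ε/1000 + 1 = 0.96650, so α − 1 = -0.03350
f^(α−1) = 0.178^(-0.03350) = 1.059524
δ_res = (-5.6 + 1000) × 1.059524 − 1000 = 1053.591 − 1000 = 53.59 permil

53.6 permil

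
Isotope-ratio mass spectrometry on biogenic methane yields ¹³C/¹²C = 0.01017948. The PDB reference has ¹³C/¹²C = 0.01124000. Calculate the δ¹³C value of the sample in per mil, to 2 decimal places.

-94.35 per mil

δ¹³C = (R_sample / R_standard − 1) × 1000
R_sample / R_standard = 0.01017948 / 0.01124000 = 0.905648
δ¹³C = (0.905648 − 1) × 1000 = -94.352 per mil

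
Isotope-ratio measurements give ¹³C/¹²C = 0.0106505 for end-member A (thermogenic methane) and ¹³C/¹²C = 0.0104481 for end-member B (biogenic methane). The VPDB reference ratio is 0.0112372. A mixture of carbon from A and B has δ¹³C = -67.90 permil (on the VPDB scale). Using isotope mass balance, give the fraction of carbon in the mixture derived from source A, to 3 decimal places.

0.129

δ_A = (0.0106505/0.0112372 − 1)×1000 = (0.947789 − 1)×1000 = -52.211 permil
δ_B = (0.0104481/0.0112372 − 1)×1000 = (0.929778 − 1)×1000 = -70.222 permil
f_A = (δ_mix − δ_B)/(δ_A − δ_B) = (-67.90 − (-70.222))/(-52.211 − (-70.222))
f_A = 2.322 / 18.012 = 0.1289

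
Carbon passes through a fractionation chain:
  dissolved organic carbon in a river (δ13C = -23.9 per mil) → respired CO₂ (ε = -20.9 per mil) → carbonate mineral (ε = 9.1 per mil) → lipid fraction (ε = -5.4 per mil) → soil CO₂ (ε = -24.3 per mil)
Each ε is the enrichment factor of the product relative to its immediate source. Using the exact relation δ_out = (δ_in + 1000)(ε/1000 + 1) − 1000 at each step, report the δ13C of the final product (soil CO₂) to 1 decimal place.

-64.1 per mil

step 1: δ = (-23.90 + 1000)·(-20.9/1000 + 1) − 1000 = -44.30 per mil
step 2: δ = (-44.30 + 1000)·(9.1/1000 + 1) − 1000 = -35.60 per mil
step 3: δ = (-35.60 + 1000)·(-5.4/1000 + 1) − 1000 = -40.81 per mil
step 4: δ = (-40.81 + 1000)·(-24.3/1000 + 1) − 1000 = -64.12 per mil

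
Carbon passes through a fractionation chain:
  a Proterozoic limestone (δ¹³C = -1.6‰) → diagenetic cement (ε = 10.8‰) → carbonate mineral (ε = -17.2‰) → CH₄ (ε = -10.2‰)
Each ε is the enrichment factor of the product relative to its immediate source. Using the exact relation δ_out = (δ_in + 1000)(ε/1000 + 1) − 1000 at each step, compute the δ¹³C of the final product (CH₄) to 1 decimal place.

step 1: δ = (-1.60 + 1000)·(10.8/1000 + 1) − 1000 = 9.18‰
step 2: δ = (9.18 + 1000)·(-17.2/1000 + 1) − 1000 = -8.18‰
step 3: δ = (-8.18 + 1000)·(-10.2/1000 + 1) − 1000 = -18.29‰

-18.3‰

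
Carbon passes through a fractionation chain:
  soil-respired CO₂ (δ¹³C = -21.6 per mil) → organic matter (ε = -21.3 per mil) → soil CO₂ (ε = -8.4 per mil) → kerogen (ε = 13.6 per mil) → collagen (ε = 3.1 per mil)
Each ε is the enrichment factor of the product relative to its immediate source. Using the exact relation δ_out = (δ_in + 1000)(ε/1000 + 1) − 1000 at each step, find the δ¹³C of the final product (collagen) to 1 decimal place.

step 1: δ = (-21.60 + 1000)·(-21.3/1000 + 1) − 1000 = -42.44 per mil
step 2: δ = (-42.44 + 1000)·(-8.4/1000 + 1) − 1000 = -50.48 per mil
step 3: δ = (-50.48 + 1000)·(13.6/1000 + 1) − 1000 = -37.57 per mil
step 4: δ = (-37.57 + 1000)·(3.1/1000 + 1) − 1000 = -34.59 per mil

-34.6 per mil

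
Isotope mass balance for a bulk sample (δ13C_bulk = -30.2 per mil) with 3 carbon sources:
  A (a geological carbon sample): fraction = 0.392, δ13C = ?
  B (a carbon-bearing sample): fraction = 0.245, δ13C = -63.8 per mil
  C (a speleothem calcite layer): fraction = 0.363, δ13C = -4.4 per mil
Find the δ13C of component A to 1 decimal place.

-33.1 per mil

Isotope mass balance: δ_bulk = Σ fᵢ·δᵢ.
-30.2 = 0.392×δ_A + 0.245×(-63.8) + 0.363×(-4.4)
0.392·δ_A = -30.2 − (-17.228) = -12.972
δ_A = -12.972 / 0.392 = -33.09 per mil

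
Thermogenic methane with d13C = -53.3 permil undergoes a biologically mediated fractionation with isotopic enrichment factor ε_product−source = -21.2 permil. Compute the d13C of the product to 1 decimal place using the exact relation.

-73.4 permil

To first order, δ_product ≈ δ_source + ε = -74.5 permil.
Exactly, δ_product = (δ_source + 1000)·(ε/1000 + 1) − 1000.
δ_product = (-53.3 + 1000) × (-21.2/1000 + 1) − 1000
δ_product = -73.37 permil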